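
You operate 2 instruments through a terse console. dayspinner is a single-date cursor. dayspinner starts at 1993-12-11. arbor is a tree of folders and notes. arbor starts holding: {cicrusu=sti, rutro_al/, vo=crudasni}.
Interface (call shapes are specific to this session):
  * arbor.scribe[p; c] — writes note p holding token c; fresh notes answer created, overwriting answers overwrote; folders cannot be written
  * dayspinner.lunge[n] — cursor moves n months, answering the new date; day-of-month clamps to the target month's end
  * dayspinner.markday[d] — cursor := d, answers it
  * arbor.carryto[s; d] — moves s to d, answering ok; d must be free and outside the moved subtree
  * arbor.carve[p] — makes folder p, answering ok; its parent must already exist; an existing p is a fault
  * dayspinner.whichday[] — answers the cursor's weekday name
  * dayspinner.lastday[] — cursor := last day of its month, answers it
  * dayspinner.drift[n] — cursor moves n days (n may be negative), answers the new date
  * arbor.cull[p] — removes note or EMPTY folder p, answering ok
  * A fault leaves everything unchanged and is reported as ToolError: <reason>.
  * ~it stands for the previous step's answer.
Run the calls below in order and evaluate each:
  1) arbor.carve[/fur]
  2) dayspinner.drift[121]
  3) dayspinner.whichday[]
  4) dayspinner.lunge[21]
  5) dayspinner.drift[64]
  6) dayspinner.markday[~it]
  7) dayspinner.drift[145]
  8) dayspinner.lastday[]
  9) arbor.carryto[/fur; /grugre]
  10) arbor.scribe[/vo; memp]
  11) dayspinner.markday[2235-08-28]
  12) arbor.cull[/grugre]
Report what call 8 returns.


-- arbor.carve(p→/fur) : ok
-- dayspinner.drift(n→121) : 1994-04-11
-- dayspinner.whichday() : Monday
-- dayspinner.lunge(n→21) : 1996-01-11
-- dayspinner.drift(n→64) : 1996-03-15
-- dayspinner.markday(d→~it) : 1996-03-15
-- dayspinner.drift(n→145) : 1996-08-07
-- dayspinner.lastday() : 1996-08-31
-- arbor.carryto(s→/fur, d→/grugre) : ok
-- arbor.scribe(p→/vo, c→memp) : overwrote
-- dayspinner.markday(d→2235-08-28) : 2235-08-28
-- arbor.cull(p→/grugre) : ok

Answer: 1996-08-31


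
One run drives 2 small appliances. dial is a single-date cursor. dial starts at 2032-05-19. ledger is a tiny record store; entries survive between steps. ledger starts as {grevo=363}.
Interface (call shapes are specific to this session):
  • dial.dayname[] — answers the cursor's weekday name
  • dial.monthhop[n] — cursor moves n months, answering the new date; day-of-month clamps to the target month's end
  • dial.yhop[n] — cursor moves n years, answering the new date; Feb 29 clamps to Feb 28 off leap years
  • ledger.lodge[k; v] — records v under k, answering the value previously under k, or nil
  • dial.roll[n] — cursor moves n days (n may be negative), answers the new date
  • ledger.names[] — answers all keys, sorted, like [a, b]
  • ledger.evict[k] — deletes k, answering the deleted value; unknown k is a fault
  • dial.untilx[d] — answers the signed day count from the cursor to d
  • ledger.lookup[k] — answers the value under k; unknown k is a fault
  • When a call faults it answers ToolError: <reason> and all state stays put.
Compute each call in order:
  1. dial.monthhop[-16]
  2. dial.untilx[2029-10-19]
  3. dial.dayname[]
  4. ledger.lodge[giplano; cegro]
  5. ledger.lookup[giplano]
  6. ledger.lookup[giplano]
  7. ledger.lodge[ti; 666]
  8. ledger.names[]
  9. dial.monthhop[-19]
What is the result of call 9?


I invoke dial.monthhop on n→-16, and observe 2031-01-19.
I run dial.untilx on d→2029-10-19, giving -457.
Then dial.dayname, and observe Sunday.
Invoking ledger.lodge on k→giplano, v→cegro, and observe nil.
Using ledger.lookup on k→giplano, and observe cegro.
I run ledger.lookup on k→giplano: cegro.
I call ledger.lodge on k→ti, v→666, yielding nil.
I call ledger.names(), → [giplano, grevo, ti].
I use dial.monthhop on n→-19, which returns 2029-06-19.

Answer: 2029-06-19


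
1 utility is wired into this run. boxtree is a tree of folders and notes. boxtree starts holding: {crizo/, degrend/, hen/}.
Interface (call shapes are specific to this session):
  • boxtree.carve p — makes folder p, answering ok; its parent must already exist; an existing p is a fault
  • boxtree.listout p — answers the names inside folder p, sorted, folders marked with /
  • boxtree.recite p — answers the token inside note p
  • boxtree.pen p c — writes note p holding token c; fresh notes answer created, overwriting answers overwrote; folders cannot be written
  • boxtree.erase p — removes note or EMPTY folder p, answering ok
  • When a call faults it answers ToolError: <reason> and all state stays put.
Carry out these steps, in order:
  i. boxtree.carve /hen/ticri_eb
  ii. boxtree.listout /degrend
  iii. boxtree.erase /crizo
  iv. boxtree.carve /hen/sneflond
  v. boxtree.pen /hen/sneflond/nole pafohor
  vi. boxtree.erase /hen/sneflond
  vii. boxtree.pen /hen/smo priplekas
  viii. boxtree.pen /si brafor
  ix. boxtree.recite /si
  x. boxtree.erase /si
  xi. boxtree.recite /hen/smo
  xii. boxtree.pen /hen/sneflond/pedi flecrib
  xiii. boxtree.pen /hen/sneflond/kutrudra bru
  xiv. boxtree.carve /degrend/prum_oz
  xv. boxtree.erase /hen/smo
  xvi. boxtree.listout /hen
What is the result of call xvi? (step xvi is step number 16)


·→ boxtree.carve(/hen/ticri_eb)
·← ok
·→ boxtree.listout(/degrend)
·← []
·→ boxtree.erase(/crizo)
·← ok
·→ boxtree.carve(/hen/sneflond)
·← ok
·→ boxtree.pen(/hen/sneflond/nole, pafohor)
·← created
·→ boxtree.erase(/hen/sneflond)
·← ToolError: not empty
·→ boxtree.pen(/hen/smo, priplekas)
·← created
·→ boxtree.pen(/si, brafor)
·← created
·→ boxtree.recite(/si)
·← brafor
·→ boxtree.erase(/si)
·← ok
·→ boxtree.recite(/hen/smo)
·← priplekas
·→ boxtree.pen(/hen/sneflond/pedi, flecrib)
·← created
·→ boxtree.pen(/hen/sneflond/kutrudra, bru)
·← created
·→ boxtree.carve(/degrend/prum_oz)
·← ok
·→ boxtree.erase(/hen/smo)
·← ok
·→ boxtree.listout(/hen)
·← [sneflond/, ticri_eb/]

Answer: [sneflond/, ticri_eb/]


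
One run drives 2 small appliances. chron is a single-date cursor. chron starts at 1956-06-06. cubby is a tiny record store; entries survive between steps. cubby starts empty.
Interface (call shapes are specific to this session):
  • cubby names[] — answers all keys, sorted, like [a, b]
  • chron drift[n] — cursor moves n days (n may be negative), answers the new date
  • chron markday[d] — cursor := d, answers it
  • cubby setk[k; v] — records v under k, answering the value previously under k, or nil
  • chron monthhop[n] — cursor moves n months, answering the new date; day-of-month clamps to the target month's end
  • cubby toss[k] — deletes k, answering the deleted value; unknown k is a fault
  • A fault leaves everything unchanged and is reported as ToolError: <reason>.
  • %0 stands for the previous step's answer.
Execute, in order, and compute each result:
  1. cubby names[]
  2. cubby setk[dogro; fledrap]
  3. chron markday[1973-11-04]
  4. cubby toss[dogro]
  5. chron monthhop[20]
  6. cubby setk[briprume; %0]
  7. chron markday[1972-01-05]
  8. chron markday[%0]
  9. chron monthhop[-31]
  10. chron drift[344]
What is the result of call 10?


Answer: 1970-05-15

Derivation:
>>> cubby names
  []
>>> cubby setk dogro fledrap
  nil
>>> chron markday 1973-11-04
  1973-11-04
>>> cubby toss dogro
  fledrap
>>> chron monthhop 20
  1975-07-04
>>> cubby setk briprume %0
  nil
>>> chron markday 1972-01-05
  1972-01-05
>>> chron markday %0
  1972-01-05
>>> chron monthhop -31
  1969-06-05
>>> chron drift 344
  1970-05-15


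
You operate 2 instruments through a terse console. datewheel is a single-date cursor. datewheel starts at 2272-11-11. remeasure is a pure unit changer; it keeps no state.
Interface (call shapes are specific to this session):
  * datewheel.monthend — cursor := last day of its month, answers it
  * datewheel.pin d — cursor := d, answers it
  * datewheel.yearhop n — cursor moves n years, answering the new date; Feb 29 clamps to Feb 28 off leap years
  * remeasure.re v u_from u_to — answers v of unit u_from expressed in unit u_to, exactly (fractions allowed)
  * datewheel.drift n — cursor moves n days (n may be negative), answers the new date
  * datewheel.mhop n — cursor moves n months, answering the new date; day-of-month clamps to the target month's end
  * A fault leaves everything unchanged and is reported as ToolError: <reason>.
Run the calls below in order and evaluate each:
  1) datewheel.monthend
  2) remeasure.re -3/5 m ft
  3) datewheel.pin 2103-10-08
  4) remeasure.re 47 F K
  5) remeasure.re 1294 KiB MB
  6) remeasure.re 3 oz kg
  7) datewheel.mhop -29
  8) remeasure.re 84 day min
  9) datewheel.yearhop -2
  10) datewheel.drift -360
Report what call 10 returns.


Answer: 2098-05-13

Derivation:
% 1. datewheel.monthend() => 2272-11-30
% 2. remeasure.re(v='-3/5', u_from='m', u_to='ft') => -250/127
% 3. datewheel.pin(d='2103-10-08') => 2103-10-08
% 4. remeasure.re(v='47', u_from='F', u_to='K') => 16889/60
% 5. remeasure.re(v='1294', u_from='KiB', u_to='MB') => 20704/15625
% 6. remeasure.re(v='3', u_from='oz', u_to='kg') => 136077711/1600000000
% 7. datewheel.mhop(n='-29') => 2101-05-08
% 8. remeasure.re(v='84', u_from='day', u_to='min') => 120960
% 9. datewheel.yearhop(n='-2') => 2099-05-08
% 10. datewheel.drift(n='-360') => 2098-05-13


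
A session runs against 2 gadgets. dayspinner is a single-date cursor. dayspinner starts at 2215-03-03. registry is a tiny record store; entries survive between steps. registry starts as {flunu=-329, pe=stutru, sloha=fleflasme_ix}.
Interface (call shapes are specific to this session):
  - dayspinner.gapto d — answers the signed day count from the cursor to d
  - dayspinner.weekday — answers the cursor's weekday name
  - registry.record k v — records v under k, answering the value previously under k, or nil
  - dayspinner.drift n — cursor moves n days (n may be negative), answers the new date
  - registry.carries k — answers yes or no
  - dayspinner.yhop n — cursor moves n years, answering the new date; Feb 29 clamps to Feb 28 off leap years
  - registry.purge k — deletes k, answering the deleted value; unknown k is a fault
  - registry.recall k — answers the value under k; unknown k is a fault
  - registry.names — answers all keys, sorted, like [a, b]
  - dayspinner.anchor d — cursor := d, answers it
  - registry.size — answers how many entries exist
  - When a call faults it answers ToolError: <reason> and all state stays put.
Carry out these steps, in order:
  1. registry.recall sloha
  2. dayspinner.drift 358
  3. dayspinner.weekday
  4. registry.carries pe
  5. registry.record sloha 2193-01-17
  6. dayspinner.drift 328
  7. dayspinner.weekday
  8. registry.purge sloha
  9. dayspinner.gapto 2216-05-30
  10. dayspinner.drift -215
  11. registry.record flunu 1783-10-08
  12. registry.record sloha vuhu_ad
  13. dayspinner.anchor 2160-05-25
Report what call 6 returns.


Answer: 2217-01-17

Derivation:
Using registry.recall on sloha, and see fleflasme_ix.
I try dayspinner.drift on 358, and get 2216-02-24.
I try dayspinner.weekday, → Saturday.
I call registry.carries on pe: yes.
I try registry.record on sloha, 2193-01-17: fleflasme_ix.
I run dayspinner.drift on 328: 2217-01-17.
I invoke dayspinner.weekday, — result: Friday.
Invoking registry.purge on sloha, — result: 2193-01-17.
I use dayspinner.gapto on 2216-05-30, giving -232.
Using dayspinner.drift on -215, → 2216-06-16.
Then registry.record on flunu, 1783-10-08, which returns -329.
I invoke registry.record on sloha, vuhu_ad, and observe nil.
I use dayspinner.anchor on 2160-05-25: 2160-05-25.


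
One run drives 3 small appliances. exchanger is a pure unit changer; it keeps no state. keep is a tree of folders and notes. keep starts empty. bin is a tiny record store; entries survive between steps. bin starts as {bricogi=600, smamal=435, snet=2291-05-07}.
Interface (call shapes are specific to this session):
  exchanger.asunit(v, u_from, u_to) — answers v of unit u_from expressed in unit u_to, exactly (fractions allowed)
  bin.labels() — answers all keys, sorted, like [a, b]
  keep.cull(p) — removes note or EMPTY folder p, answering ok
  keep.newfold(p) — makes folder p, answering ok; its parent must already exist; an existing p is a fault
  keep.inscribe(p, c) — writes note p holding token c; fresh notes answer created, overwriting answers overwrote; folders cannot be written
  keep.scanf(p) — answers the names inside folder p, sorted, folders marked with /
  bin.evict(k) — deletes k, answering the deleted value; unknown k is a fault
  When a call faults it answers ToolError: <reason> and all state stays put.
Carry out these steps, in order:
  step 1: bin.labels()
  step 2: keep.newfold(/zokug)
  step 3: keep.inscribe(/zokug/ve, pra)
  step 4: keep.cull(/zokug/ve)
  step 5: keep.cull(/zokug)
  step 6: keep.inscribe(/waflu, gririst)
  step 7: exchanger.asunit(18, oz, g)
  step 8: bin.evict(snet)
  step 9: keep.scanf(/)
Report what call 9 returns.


Answer: [waflu]

Derivation:
→ labels()
← [bricogi, smamal, snet]
→ newfold(p: /zokug)
← ok
→ inscribe(p: /zokug/ve, c: pra)
← created
→ cull(p: /zokug/ve)
← ok
→ cull(p: /zokug)
← ok
→ inscribe(p: /waflu, c: gririst)
← created
→ asunit(v: 18, u_from: oz, u_to: g)
← 408233133/800000
→ evict(k: snet)
← 2291-05-07
→ scanf(p: /)
← [waflu]


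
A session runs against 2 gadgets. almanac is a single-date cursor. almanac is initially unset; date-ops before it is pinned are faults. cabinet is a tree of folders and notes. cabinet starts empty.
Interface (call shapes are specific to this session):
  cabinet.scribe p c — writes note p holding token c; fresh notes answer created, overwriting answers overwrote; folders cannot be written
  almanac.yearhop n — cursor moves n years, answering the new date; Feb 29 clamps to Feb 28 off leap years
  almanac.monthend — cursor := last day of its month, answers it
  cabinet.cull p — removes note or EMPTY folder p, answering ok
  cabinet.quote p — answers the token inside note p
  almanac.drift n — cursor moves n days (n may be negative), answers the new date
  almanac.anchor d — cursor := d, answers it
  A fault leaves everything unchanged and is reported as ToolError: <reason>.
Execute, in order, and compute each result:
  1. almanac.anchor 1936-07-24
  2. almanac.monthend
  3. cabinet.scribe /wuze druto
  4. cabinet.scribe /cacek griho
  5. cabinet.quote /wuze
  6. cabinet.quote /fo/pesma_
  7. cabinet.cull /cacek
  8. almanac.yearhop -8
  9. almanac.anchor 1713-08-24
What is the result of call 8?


~$ almanac.anchor d='1936-07-24'
= 1936-07-24
~$ almanac.monthend
= 1936-07-31
~$ cabinet.scribe p='/wuze' c='druto'
= created
~$ cabinet.scribe p='/cacek' c='griho'
= created
~$ cabinet.quote p='/wuze'
= druto
~$ cabinet.quote p='/fo/pesma_'
= ToolError: not found
~$ cabinet.cull p='/cacek'
= ok
~$ almanac.yearhop n='-8'
= 1928-07-31
~$ almanac.anchor d='1713-08-24'
= 1713-08-24

Answer: 1928-07-31


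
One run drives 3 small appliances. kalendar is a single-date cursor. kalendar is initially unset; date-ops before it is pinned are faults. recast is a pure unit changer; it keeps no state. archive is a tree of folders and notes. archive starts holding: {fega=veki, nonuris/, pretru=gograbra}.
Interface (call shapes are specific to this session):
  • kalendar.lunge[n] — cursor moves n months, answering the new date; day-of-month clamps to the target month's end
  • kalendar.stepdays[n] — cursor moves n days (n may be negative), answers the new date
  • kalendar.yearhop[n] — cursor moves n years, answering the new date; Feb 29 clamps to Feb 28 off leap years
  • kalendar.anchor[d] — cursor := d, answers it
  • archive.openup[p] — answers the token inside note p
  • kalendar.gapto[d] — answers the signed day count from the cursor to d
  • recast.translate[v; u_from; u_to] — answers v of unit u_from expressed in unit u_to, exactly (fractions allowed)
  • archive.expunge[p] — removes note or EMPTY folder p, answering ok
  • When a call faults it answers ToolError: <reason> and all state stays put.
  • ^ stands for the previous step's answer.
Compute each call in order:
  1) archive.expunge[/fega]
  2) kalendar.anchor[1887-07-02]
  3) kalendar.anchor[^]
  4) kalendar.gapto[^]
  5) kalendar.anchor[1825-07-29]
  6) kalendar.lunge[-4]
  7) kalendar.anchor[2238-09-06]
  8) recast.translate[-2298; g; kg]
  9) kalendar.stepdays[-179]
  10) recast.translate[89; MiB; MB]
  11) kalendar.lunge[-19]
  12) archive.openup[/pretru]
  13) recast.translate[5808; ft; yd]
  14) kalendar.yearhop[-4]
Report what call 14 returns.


Answer: 2232-08-11

Derivation:
Do: archive.expunge[p='/fega']
See: ok
Do: kalendar.anchor[d='1887-07-02']
See: 1887-07-02
Do: kalendar.anchor[d='^']
See: 1887-07-02
Do: kalendar.gapto[d='^']
See: 0
Do: kalendar.anchor[d='1825-07-29']
See: 1825-07-29
Do: kalendar.lunge[n='-4']
See: 1825-03-29
Do: kalendar.anchor[d='2238-09-06']
See: 2238-09-06
Do: recast.translate[v='-2298'; u_from='g'; u_to='kg']
See: -1149/500
Do: kalendar.stepdays[n='-179']
See: 2238-03-11
Do: recast.translate[v='89'; u_from='MiB'; u_to='MB']
See: 1458176/15625
Do: kalendar.lunge[n='-19']
See: 2236-08-11
Do: archive.openup[p='/pretru']
See: gograbra
Do: recast.translate[v='5808'; u_from='ft'; u_to='yd']
See: 1936
Do: kalendar.yearhop[n='-4']
See: 2232-08-11


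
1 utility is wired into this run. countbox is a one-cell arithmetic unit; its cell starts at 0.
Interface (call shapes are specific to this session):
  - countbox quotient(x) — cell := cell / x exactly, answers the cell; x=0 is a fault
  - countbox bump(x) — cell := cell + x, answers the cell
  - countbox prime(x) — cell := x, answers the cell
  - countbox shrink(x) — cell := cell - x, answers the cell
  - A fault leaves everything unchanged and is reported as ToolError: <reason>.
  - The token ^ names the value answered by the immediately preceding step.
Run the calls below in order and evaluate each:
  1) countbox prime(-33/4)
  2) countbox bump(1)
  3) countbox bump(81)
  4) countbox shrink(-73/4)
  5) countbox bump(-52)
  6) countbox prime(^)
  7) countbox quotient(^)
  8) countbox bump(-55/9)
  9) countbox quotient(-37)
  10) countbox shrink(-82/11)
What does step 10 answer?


Answer: 27812/3663

Derivation:
·→ countbox prime(x=-33/4)
·← -33/4
·→ countbox bump(x=1)
·← -29/4
·→ countbox bump(x=81)
·← 295/4
·→ countbox shrink(x=-73/4)
·← 92
·→ countbox bump(x=-52)
·← 40
·→ countbox prime(x=^)
·← 40
·→ countbox quotient(x=^)
·← 1
·→ countbox bump(x=-55/9)
·← -46/9
·→ countbox quotient(x=-37)
·← 46/333
·→ countbox shrink(x=-82/11)
·← 27812/3663


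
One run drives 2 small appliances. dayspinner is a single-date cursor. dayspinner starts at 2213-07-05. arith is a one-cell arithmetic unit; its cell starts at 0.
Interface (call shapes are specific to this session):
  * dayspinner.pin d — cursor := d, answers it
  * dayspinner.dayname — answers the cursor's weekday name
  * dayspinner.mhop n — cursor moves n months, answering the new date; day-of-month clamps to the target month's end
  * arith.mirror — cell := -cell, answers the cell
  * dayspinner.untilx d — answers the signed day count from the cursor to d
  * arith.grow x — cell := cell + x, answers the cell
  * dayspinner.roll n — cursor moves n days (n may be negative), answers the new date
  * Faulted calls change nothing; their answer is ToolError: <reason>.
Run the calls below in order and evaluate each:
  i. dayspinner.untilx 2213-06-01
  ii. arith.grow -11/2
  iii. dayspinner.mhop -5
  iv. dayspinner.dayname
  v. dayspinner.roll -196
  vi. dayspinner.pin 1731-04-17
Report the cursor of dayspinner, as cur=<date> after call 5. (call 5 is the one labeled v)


·→ dayspinner.untilx(d: 2213-06-01)
·← -34
·→ arith.grow(x: -11/2)
·← -11/2
·→ dayspinner.mhop(n: -5)
·← 2213-02-05
·→ dayspinner.dayname()
·← Friday
·→ dayspinner.roll(n: -196)
·← 2212-07-24
·→ dayspinner.pin(d: 1731-04-17)
·← 1731-04-17

Answer: cur=2212-07-24


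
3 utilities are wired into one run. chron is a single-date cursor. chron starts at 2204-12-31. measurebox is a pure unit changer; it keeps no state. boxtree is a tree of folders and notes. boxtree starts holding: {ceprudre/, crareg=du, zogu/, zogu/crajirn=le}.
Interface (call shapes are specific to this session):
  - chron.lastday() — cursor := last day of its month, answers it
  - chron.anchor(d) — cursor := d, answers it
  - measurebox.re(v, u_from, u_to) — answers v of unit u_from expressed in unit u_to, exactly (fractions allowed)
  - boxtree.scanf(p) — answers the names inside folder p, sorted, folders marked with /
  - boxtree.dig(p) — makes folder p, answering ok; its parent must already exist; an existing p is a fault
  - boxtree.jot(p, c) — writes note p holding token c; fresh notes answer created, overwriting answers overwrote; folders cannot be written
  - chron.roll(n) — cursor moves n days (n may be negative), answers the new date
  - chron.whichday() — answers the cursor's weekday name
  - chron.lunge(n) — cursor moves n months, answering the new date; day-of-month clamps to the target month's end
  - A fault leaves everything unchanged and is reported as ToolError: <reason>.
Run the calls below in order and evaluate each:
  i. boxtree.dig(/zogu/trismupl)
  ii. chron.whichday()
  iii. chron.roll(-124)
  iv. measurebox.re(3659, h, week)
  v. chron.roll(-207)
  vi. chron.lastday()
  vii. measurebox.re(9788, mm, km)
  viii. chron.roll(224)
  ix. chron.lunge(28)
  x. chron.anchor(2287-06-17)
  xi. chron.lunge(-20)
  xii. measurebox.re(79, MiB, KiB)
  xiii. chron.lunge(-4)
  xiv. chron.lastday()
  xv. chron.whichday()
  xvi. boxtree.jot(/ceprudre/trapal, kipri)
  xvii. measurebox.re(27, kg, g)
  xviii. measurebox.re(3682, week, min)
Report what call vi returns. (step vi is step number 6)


Using boxtree.dig using p: /zogu/trismupl, which returns ok.
Invoking chron.whichday(), and get Monday.
I run chron.roll using n: -124, and see 2204-08-29.
I call measurebox.re using v: 3659, u_from: h, u_to: week, and see 3659/168.
I use chron.roll using n: -207, — result: 2204-02-04.
Calling chron.lastday, yielding 2204-02-29.
Then measurebox.re using v: 9788, u_from: mm, u_to: km, yielding 2447/250000.
I call chron.roll using n: 224, yielding 2204-10-10.
Now I run chron.lunge using n: 28, yielding 2207-02-10.
I invoke chron.anchor using d: 2287-06-17, giving 2287-06-17.
I run chron.lunge using n: -20, → 2285-10-17.
I run measurebox.re using v: 79, u_from: MiB, u_to: KiB, yielding 80896.
Now I run chron.lunge using n: -4, yielding 2285-06-17.
Now I run chron.lastday(): 2285-06-30.
Calling chron.whichday(): Tuesday.
Calling boxtree.jot using p: /ceprudre/trapal, c: kipri, → created.
I call measurebox.re using v: 27, u_from: kg, u_to: g, giving 27000.
I run measurebox.re using v: 3682, u_from: week, u_to: min, and get 37114560.

Answer: 2204-02-29


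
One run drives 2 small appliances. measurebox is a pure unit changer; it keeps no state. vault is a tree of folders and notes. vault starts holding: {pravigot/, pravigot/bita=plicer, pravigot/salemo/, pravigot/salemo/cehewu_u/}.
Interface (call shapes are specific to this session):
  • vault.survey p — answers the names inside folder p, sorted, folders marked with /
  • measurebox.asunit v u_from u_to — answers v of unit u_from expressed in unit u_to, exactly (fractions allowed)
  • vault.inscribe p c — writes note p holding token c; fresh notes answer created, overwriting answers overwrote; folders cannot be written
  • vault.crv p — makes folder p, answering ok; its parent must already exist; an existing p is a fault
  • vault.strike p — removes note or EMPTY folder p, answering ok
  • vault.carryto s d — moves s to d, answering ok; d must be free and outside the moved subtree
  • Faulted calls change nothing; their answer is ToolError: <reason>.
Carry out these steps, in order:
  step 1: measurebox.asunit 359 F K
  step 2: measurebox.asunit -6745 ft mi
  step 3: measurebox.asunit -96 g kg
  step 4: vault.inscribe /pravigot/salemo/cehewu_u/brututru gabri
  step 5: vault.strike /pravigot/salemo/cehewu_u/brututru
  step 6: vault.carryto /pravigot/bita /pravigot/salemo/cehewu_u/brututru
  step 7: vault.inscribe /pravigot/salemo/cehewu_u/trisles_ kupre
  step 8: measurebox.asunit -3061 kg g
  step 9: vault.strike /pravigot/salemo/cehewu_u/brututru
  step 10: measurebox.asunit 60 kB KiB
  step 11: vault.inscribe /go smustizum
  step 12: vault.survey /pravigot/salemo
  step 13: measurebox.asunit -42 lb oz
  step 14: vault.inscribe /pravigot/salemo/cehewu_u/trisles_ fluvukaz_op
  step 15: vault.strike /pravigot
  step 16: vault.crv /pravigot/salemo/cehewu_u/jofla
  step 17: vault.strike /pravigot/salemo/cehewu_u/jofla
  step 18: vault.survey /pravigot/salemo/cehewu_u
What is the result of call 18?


$ measurebox.asunit v='359' u_from='F' u_to='K'
  27289/60
$ measurebox.asunit v='-6745' u_from='ft' u_to='mi'
  -1349/1056
$ measurebox.asunit v='-96' u_from='g' u_to='kg'
  -12/125
$ vault.inscribe p='/pravigot/salemo/cehewu_u/brututru' c='gabri'
  created
$ vault.strike p='/pravigot/salemo/cehewu_u/brututru'
  ok
$ vault.carryto s='/pravigot/bita' d='/pravigot/salemo/cehewu_u/brututru'
  ok
$ vault.inscribe p='/pravigot/salemo/cehewu_u/trisles_' c='kupre'
  created
$ measurebox.asunit v='-3061' u_from='kg' u_to='g'
  -3061000
$ vault.strike p='/pravigot/salemo/cehewu_u/brututru'
  ok
$ measurebox.asunit v='60' u_from='kB' u_to='KiB'
  1875/32
$ vault.inscribe p='/go' c='smustizum'
  created
$ vault.survey p='/pravigot/salemo'
  [cehewu_u/]
$ measurebox.asunit v='-42' u_from='lb' u_to='oz'
  -672
$ vault.inscribe p='/pravigot/salemo/cehewu_u/trisles_' c='fluvukaz_op'
  overwrote
$ vault.strike p='/pravigot'
  ToolError: not empty
$ vault.crv p='/pravigot/salemo/cehewu_u/jofla'
  ok
$ vault.strike p='/pravigot/salemo/cehewu_u/jofla'
  ok
$ vault.survey p='/pravigot/salemo/cehewu_u'
  [trisles_]

Answer: [trisles_]


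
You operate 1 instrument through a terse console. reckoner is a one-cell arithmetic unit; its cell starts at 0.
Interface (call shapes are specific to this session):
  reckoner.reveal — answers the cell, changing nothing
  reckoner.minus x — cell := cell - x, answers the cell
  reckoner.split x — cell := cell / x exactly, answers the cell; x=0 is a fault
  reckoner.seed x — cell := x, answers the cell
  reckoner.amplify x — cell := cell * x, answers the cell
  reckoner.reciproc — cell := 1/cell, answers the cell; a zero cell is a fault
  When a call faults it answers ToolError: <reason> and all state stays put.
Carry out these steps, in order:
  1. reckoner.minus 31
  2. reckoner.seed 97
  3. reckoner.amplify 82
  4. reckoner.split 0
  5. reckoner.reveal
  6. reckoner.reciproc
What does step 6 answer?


Answer: 1/7954

Derivation:
CALL reckoner.minus[x→31]
RET  -31
CALL reckoner.seed[x→97]
RET  97
CALL reckoner.amplify[x→82]
RET  7954
CALL reckoner.split[x→0]
RET  ToolError: division by zero
CALL reckoner.reveal[]
RET  7954
CALL reckoner.reciproc[]
RET  1/7954


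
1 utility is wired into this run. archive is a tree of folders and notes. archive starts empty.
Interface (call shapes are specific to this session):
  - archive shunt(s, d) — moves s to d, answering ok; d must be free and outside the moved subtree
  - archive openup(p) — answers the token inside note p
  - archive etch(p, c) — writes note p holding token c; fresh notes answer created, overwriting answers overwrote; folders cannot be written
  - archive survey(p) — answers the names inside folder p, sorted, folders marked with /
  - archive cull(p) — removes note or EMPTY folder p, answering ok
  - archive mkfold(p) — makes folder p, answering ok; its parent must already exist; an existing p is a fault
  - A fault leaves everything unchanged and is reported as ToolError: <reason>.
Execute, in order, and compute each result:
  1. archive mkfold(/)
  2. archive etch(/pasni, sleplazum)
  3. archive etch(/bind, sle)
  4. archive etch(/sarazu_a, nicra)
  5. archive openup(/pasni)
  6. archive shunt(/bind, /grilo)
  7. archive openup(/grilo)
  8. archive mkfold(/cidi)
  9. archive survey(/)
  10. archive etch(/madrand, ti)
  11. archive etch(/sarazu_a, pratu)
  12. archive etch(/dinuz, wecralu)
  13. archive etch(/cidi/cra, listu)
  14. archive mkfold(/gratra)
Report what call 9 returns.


Answer: [cidi/, grilo, pasni, sarazu_a]

Derivation:
CALL archive mkfold[p='/']
RET  ToolError: exists
CALL archive etch[p='/pasni'; c='sleplazum']
RET  created
CALL archive etch[p='/bind'; c='sle']
RET  created
CALL archive etch[p='/sarazu_a'; c='nicra']
RET  created
CALL archive openup[p='/pasni']
RET  sleplazum
CALL archive shunt[s='/bind'; d='/grilo']
RET  ok
CALL archive openup[p='/grilo']
RET  sle
CALL archive mkfold[p='/cidi']
RET  ok
CALL archive survey[p='/']
RET  [cidi/, grilo, pasni, sarazu_a]
CALL archive etch[p='/madrand'; c='ti']
RET  created
CALL archive etch[p='/sarazu_a'; c='pratu']
RET  overwrote
CALL archive etch[p='/dinuz'; c='wecralu']
RET  created
CALL archive etch[p='/cidi/cra'; c='listu']
RET  created
CALL archive mkfold[p='/gratra']
RET  ok


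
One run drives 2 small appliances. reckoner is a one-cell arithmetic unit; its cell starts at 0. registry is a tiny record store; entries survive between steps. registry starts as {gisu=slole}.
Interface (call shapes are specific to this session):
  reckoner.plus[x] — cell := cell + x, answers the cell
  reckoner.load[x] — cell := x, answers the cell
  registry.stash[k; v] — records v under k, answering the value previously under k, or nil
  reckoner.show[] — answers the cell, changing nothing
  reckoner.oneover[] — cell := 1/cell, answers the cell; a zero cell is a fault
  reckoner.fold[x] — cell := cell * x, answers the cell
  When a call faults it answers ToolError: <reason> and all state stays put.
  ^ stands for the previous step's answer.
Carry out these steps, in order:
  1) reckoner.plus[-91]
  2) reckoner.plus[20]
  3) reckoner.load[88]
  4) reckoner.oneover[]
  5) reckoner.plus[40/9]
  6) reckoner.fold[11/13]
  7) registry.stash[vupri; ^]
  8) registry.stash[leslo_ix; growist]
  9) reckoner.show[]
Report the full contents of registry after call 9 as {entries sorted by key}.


Answer: {gisu=slole, leslo_ix=growist, vupri=3529/936}

Derivation:
> reckoner.plus -91
[out] -91
> reckoner.plus 20
[out] -71
> reckoner.load 88
[out] 88
> reckoner.oneover
[out] 1/88
> reckoner.plus 40/9
[out] 3529/792
> reckoner.fold 11/13
[out] 3529/936
> registry.stash vupri ^
[out] nil
> registry.stash leslo_ix growist
[out] nil
> reckoner.show
[out] 3529/936


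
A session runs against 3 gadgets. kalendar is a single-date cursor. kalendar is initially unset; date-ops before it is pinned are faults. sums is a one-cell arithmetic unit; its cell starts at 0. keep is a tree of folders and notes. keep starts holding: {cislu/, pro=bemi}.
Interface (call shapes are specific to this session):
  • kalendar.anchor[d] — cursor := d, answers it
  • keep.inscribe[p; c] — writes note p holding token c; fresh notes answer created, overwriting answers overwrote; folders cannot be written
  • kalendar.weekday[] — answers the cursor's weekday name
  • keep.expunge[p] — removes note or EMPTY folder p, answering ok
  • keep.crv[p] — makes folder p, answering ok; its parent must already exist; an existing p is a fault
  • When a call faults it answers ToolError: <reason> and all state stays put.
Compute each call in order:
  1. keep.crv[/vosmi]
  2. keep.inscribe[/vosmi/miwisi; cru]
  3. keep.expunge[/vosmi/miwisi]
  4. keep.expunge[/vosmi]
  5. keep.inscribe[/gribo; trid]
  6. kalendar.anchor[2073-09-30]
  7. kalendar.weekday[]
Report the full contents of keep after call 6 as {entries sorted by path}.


% 1. keep.crv(p→/vosmi) => ok
% 2. keep.inscribe(p→/vosmi/miwisi, c→cru) => created
% 3. keep.expunge(p→/vosmi/miwisi) => ok
% 4. keep.expunge(p→/vosmi) => ok
% 5. keep.inscribe(p→/gribo, c→trid) => created
% 6. kalendar.anchor(d→2073-09-30) => 2073-09-30
% 7. kalendar.weekday() => Saturday

Answer: {cislu/, gribo=trid, pro=bemi}


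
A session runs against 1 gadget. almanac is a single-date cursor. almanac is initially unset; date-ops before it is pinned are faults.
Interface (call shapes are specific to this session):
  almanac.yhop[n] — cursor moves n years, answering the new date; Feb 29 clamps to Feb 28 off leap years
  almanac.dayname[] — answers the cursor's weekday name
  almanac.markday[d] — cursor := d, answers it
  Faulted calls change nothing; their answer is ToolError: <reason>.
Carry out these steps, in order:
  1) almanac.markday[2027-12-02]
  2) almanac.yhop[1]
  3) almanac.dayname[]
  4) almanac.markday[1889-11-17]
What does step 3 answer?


>> almanac.markday(d→2027-12-02)
<< 2027-12-02
>> almanac.yhop(n→1)
<< 2028-12-02
>> almanac.dayname()
<< Saturday
>> almanac.markday(d→1889-11-17)
<< 1889-11-17

Answer: Saturday


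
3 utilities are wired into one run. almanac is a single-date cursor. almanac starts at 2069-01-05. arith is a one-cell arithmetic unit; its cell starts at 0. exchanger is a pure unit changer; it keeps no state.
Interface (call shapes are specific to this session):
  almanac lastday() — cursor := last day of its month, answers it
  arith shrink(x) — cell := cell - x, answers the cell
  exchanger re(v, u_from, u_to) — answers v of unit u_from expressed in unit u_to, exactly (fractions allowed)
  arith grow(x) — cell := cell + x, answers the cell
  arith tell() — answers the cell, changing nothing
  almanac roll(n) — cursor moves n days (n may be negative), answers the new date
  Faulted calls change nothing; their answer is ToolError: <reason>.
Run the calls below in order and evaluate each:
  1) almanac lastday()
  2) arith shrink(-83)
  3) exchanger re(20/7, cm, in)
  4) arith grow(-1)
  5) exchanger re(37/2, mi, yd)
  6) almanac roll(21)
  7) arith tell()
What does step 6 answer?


Answer: 2069-02-21

Derivation:
[in] almanac lastday
= 2069-01-31
[in] arith shrink x: -83
= 83
[in] exchanger re v: 20/7 u_from: cm u_to: in
= 1000/889
[in] arith grow x: -1
= 82
[in] exchanger re v: 37/2 u_from: mi u_to: yd
= 32560
[in] almanac roll n: 21
= 2069-02-21
[in] arith tell
= 82


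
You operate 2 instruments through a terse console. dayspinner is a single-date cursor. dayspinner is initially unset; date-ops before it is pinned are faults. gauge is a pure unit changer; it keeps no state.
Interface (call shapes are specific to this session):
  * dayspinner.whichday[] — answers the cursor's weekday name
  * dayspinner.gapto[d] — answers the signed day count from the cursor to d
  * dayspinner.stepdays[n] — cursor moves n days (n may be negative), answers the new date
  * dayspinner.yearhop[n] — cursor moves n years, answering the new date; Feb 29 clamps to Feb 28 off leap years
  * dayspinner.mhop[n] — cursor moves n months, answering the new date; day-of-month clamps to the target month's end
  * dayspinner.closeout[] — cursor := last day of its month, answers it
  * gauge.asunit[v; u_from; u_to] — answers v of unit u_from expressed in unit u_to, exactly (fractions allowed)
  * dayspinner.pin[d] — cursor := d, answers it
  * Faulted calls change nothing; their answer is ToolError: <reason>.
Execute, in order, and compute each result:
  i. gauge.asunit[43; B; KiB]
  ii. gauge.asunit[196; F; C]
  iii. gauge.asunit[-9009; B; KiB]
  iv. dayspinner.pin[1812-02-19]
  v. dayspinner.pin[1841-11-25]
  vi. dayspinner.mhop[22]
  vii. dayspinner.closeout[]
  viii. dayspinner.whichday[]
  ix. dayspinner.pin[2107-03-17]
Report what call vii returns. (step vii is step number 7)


Answer: 1843-09-30

Derivation:
Invoking gauge.asunit(v→43, u_from→B, u_to→KiB), — result: 43/1024.
I use gauge.asunit(v→196, u_from→F, u_to→C): 820/9.
Calling gauge.asunit(v→-9009, u_from→B, u_to→KiB), and observe -9009/1024.
I run dayspinner.pin(d→1812-02-19), and observe 1812-02-19.
I call dayspinner.pin(d→1841-11-25), and get 1841-11-25.
I call dayspinner.mhop(n→22), and observe 1843-09-25.
Invoking dayspinner.closeout(), giving 1843-09-30.
Using dayspinner.whichday(), giving Saturday.
Next I call dayspinner.pin(d→2107-03-17), — result: 2107-03-17.


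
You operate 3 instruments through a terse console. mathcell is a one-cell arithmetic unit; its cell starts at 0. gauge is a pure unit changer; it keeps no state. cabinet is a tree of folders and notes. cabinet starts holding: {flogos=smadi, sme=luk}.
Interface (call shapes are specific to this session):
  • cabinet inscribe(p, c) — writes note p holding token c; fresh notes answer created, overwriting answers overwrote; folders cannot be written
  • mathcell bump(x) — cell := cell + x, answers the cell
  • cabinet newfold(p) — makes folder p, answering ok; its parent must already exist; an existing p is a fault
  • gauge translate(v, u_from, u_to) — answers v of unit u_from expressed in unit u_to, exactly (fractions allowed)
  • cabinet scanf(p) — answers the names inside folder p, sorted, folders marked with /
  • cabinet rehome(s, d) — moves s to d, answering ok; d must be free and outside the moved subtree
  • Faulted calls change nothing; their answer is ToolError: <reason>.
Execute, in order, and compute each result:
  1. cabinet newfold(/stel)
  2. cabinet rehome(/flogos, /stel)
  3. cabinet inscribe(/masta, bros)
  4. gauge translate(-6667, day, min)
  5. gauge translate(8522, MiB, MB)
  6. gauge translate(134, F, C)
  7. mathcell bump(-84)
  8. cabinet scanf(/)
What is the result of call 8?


~$ cabinet newfold p=/stel
= ok
~$ cabinet rehome s=/flogos d=/stel
= ToolError: exists
~$ cabinet inscribe p=/masta c=bros
= created
~$ gauge translate v=-6667 u_from=day u_to=min
= -9600480
~$ gauge translate v=8522 u_from=MiB u_to=MB
= 139624448/15625
~$ gauge translate v=134 u_from=F u_to=C
= 170/3
~$ mathcell bump x=-84
= -84
~$ cabinet scanf p=/
= [flogos, masta, sme, stel/]

Answer: [flogos, masta, sme, stel/]


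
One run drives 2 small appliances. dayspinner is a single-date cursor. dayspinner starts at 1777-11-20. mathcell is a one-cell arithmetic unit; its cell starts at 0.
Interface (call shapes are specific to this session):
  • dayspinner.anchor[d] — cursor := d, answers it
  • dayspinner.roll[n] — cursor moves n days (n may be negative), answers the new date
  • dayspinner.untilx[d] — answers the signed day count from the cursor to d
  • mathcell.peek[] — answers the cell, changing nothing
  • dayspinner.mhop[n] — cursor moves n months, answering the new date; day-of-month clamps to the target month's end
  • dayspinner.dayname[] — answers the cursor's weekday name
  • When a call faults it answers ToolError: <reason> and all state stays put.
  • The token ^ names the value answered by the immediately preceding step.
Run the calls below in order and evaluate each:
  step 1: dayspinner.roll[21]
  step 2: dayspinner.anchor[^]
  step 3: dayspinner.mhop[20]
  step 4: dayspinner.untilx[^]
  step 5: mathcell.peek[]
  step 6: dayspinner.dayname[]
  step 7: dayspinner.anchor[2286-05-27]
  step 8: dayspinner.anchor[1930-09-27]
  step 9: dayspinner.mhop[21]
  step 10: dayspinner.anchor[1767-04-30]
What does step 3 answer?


Answer: 1779-08-11

Derivation:
Step: dayspinner.roll[n→21]
Result: 1777-12-11
Step: dayspinner.anchor[d→^]
Result: 1777-12-11
Step: dayspinner.mhop[n→20]
Result: 1779-08-11
Step: dayspinner.untilx[d→^]
Result: 0
Step: mathcell.peek[]
Result: 0
Step: dayspinner.dayname[]
Result: Wednesday
Step: dayspinner.anchor[d→2286-05-27]
Result: 2286-05-27
Step: dayspinner.anchor[d→1930-09-27]
Result: 1930-09-27
Step: dayspinner.mhop[n→21]
Result: 1932-06-27
Step: dayspinner.anchor[d→1767-04-30]
Result: 1767-04-30


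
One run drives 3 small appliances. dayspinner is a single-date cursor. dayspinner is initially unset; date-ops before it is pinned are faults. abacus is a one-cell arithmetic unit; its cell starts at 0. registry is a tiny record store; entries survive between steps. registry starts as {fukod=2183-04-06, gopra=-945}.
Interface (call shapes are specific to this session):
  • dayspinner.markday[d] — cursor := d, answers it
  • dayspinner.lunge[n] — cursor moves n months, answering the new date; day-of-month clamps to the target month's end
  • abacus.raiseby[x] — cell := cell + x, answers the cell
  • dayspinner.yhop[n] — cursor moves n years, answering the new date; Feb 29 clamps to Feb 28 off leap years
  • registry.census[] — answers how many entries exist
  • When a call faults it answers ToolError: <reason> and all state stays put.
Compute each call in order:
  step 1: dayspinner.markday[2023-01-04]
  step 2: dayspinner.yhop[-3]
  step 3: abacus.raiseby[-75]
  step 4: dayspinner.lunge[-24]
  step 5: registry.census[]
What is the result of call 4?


Answer: 2018-01-04

Derivation:
// 1. dayspinner.markday(d→2023-01-04) ~> 2023-01-04
// 2. dayspinner.yhop(n→-3) ~> 2020-01-04
// 3. abacus.raiseby(x→-75) ~> -75
// 4. dayspinner.lunge(n→-24) ~> 2018-01-04
// 5. registry.census() ~> 2
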